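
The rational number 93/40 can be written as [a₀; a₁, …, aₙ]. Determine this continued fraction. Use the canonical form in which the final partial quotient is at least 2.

[2; 3, 13]

93 ÷ 40 → quotient 2, remainder 13
40 ÷ 13 → quotient 3, remainder 1
13 ÷ 1 → quotient 13, remainder 0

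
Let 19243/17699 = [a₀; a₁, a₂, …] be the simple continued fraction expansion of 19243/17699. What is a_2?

2

19243 ÷ 17699 → quotient 1, remainder 1544
17699 ÷ 1544 → quotient 11, remainder 715
1544 ÷ 715 → quotient 2, remainder 114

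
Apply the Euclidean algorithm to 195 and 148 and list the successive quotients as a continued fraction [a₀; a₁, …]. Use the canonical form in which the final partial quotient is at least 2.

Repeatedly divide and take the remainder:
195 ÷ 148 → quotient 1, remainder 47
148 ÷ 47 → quotient 3, remainder 7
47 ÷ 7 → quotient 6, remainder 5
7 ÷ 5 → quotient 1, remainder 2
5 ÷ 2 → quotient 2, remainder 1
2 ÷ 1 → quotient 2, remainder 0

[1; 3, 6, 1, 2, 2]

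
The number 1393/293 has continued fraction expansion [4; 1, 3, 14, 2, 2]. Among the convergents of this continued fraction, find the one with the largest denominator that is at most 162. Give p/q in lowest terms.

List convergents until the denominator exceeds the bound:
a_0 = 4: 4/1  (≤ bound)
a_1 = 1: 5/1  (≤ bound)
a_2 = 3: 19/4  (≤ bound)
a_3 = 14: 271/57  (≤ bound)
a_4 = 2: 561/118  (≤ bound)
a_5 = 2: 1393/293  (> 162, stop)

561/118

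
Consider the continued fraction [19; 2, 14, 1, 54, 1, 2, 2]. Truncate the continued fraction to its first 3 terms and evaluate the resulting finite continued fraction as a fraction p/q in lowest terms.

a_0 = 19: 19/1
a_1 = 2: 39/2
a_2 = 14: 565/29

565/29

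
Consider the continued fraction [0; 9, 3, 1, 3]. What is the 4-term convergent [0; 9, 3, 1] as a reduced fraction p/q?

4/37

a_0 = 0: 0/1
a_1 = 9: 1/9
a_2 = 3: 3/28
a_3 = 1: 4/37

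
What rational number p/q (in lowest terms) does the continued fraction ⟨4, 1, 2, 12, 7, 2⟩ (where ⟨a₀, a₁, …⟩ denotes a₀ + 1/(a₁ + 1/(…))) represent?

Start with 2.
7 + 1/(2/1) = 7 + 1/2 = 15/2
12 + 1/(15/2) = 12 + 2/15 = 182/15
2 + 1/(182/15) = 2 + 15/182 = 379/182
1 + 1/(379/182) = 1 + 182/379 = 561/379
4 + 1/(561/379) = 4 + 379/561 = 2623/561

2623/561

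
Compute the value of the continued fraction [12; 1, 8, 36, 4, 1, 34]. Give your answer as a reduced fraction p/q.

Starting at the tail and folding back:
Start with 34.
1 + 1/(34/1) = 1 + 1/34 = 35/34
4 + 1/(35/34) = 4 + 34/35 = 174/35
36 + 1/(174/35) = 36 + 35/174 = 6299/174
8 + 1/(6299/174) = 8 + 174/6299 = 50566/6299
1 + 1/(50566/6299) = 1 + 6299/50566 = 56865/50566
12 + 1/(56865/50566) = 12 + 50566/56865 = 732946/56865

732946/56865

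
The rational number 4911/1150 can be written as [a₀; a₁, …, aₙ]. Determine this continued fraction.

Apply division with remainder until the remainder is 0:
4911 = 4·1150 + 311, so a_0 = 4
1150 = 3·311 + 217, so a_1 = 3
311 = 1·217 + 94, so a_2 = 1
217 = 2·94 + 29, so a_3 = 2
94 = 3·29 + 7, so a_4 = 3
29 = 4·7 + 1, so a_5 = 4
7 = 7·1 + 0, so a_6 = 7

[4; 3, 1, 2, 3, 4, 7]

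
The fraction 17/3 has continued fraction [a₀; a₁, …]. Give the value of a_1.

Run the Euclidean algorithm, recording each quotient:
17 = 5·3 + 2, so a_0 = 5
3 = 1·2 + 1, so a_1 = 1

1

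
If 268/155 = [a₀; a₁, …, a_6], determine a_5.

Run the Euclidean algorithm, recording each quotient:
268 = 1·155 + 113, so a_0 = 1
155 = 1·113 + 42, so a_1 = 1
113 = 2·42 + 29, so a_2 = 2
42 = 1·29 + 13, so a_3 = 1
29 = 2·13 + 3, so a_4 = 2
13 = 4·3 + 1, so a_5 = 4

4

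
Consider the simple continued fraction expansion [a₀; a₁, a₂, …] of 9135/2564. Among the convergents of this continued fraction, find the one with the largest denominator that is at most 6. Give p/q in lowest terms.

7/2

a_0 = 3: 3/1  (≤ bound)
a_1 = 1: 4/1  (≤ bound)
a_2 = 1: 7/2  (≤ bound)
a_3 = 3: 25/7  (> 6, stop)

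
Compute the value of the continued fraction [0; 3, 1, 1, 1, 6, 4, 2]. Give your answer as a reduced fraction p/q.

186/679

a_0 = 0: 0/1
a_1 = 3: 1/3
a_2 = 1: 1/4
a_3 = 1: 2/7
a_4 = 1: 3/11
a_5 = 6: 20/73
a_6 = 4: 83/303
a_7 = 2: 186/679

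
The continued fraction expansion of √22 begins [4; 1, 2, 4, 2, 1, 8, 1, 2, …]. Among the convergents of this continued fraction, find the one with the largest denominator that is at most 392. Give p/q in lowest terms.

1712/365

a_0 = 4: 4/1  (≤ bound)
a_1 = 1: 5/1  (≤ bound)
a_2 = 2: 14/3  (≤ bound)
a_3 = 4: 61/13  (≤ bound)
a_4 = 2: 136/29  (≤ bound)
a_5 = 1: 197/42  (≤ bound)
a_6 = 8: 1712/365  (≤ bound)
a_7 = 1: 1909/407  (> 392, stop)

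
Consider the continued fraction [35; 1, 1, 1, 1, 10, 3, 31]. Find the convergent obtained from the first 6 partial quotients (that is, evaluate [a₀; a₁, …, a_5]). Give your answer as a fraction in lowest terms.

1887/53

Work from the innermost term outward:
Start with 10.
1 + 1/(10/1) = 1 + 1/10 = 11/10
1 + 1/(11/10) = 1 + 10/11 = 21/11
1 + 1/(21/11) = 1 + 11/21 = 32/21
1 + 1/(32/21) = 1 + 21/32 = 53/32
35 + 1/(53/32) = 35 + 32/53 = 1887/53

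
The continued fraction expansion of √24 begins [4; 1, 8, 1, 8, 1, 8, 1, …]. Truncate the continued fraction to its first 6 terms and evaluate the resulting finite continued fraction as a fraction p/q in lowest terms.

485/99

Build up convergents one term at a time:
a_0 = 4: 4/1
a_1 = 1: 5/1
a_2 = 8: 44/9
a_3 = 1: 49/10
a_4 = 8: 436/89
a_5 = 1: 485/99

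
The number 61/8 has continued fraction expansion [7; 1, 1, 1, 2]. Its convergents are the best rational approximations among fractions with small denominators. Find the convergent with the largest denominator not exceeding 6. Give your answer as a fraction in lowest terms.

23/3

a_0 = 7: 7/1  (≤ bound)
a_1 = 1: 8/1  (≤ bound)
a_2 = 1: 15/2  (≤ bound)
a_3 = 1: 23/3  (≤ bound)
a_4 = 2: 61/8  (> 6, stop)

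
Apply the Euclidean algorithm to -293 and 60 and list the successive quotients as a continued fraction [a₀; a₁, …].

[-5; 8, 1, 1, 3]

Run the Euclidean algorithm, recording each quotient:
⌊-293/60⌋ = -5, remainder 7
⌊60/7⌋ = 8, remainder 4
⌊7/4⌋ = 1, remainder 3
⌊4/3⌋ = 1, remainder 1
⌊3/1⌋ = 3, remainder 0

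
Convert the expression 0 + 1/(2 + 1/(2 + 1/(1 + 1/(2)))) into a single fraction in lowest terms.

8/19

a_0 = 0: 0/1
a_1 = 2: 1/2
a_2 = 2: 2/5
a_3 = 1: 3/7
a_4 = 2: 8/19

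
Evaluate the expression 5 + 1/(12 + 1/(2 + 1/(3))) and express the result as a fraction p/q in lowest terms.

Start with 3.
2 + 1/(3/1) = 2 + 1/3 = 7/3
12 + 1/(7/3) = 12 + 3/7 = 87/7
5 + 1/(87/7) = 5 + 7/87 = 442/87

442/87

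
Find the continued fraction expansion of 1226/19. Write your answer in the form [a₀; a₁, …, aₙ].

[64; 1, 1, 9]

1226 ÷ 19 → quotient 64, remainder 10
19 ÷ 10 → quotient 1, remainder 9
10 ÷ 9 → quotient 1, remainder 1
9 ÷ 1 → quotient 9, remainder 0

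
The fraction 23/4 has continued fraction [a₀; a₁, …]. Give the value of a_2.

Run the Euclidean algorithm, recording each quotient:
23 = 5·4 + 3, so a_0 = 5
4 = 1·3 + 1, so a_1 = 1
3 = 3·1 + 0, so a_2 = 3

3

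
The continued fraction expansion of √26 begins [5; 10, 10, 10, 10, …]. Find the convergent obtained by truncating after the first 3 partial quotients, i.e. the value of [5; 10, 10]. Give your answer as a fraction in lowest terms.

Build up convergents one term at a time:
a_0 = 5: 5/1
a_1 = 10: 51/10
a_2 = 10: 515/101

515/101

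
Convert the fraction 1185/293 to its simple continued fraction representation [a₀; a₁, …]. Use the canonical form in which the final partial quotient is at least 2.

[4; 22, 1, 1, 6]

Apply division with remainder until the remainder is 0:
⌊1185/293⌋ = 4, remainder 13
⌊293/13⌋ = 22, remainder 7
⌊13/7⌋ = 1, remainder 6
⌊7/6⌋ = 1, remainder 1
⌊6/1⌋ = 6, remainder 0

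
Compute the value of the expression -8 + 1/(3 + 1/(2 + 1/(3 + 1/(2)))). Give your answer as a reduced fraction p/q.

-424/55

Work from the innermost term outward:
Start with 2.
3 + 1/(2/1) = 3 + 1/2 = 7/2
2 + 1/(7/2) = 2 + 2/7 = 16/7
3 + 1/(16/7) = 3 + 7/16 = 55/16
-8 + 1/(55/16) = -8 + 16/55 = -424/55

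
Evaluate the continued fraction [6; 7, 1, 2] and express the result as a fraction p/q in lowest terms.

a_0 = 6: 6/1
a_1 = 7: 43/7
a_2 = 1: 49/8
a_3 = 2: 141/23

141/23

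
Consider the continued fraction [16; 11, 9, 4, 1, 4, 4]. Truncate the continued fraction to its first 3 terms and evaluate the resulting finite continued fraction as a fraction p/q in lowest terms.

Work from the innermost term outward:
Start with 9.
11 + 1/(9/1) = 11 + 1/9 = 100/9
16 + 1/(100/9) = 16 + 9/100 = 1609/100

1609/100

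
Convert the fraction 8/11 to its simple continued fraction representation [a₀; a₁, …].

8 = 0·11 + 8, so a_0 = 0
11 = 1·8 + 3, so a_1 = 1
8 = 2·3 + 2, so a_2 = 2
3 = 1·2 + 1, so a_3 = 1
2 = 2·1 + 0, so a_4 = 2

[0; 1, 2, 1, 2]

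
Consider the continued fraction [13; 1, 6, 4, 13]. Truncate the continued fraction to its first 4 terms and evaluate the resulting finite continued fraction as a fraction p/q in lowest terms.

Start with 4.
6 + 1/(4/1) = 6 + 1/4 = 25/4
1 + 1/(25/4) = 1 + 4/25 = 29/25
13 + 1/(29/25) = 13 + 25/29 = 402/29

402/29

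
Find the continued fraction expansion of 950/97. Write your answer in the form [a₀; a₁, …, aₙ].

[9; 1, 3, 1, 5, 1, 2]

Apply division with remainder until the remainder is 0:
950 ÷ 97 → quotient 9, remainder 77
97 ÷ 77 → quotient 1, remainder 20
77 ÷ 20 → quotient 3, remainder 17
20 ÷ 17 → quotient 1, remainder 3
17 ÷ 3 → quotient 5, remainder 2
3 ÷ 2 → quotient 1, remainder 1
2 ÷ 1 → quotient 2, remainder 0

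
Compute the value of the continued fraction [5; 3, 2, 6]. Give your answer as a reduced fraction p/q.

238/45

Collapse the nested fraction from the inside out:
Start with 6.
2 + 1/(6/1) = 2 + 1/6 = 13/6
3 + 1/(13/6) = 3 + 6/13 = 45/13
5 + 1/(45/13) = 5 + 13/45 = 238/45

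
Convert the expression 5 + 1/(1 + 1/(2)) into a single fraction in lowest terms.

17/3

Starting at the tail and folding back:
Start with 2.
1 + 1/(2/1) = 1 + 1/2 = 3/2
5 + 1/(3/2) = 5 + 2/3 = 17/3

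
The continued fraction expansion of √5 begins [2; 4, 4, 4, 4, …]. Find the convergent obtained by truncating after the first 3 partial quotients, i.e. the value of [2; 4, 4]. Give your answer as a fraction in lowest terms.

a_0 = 2: 2/1
a_1 = 4: 9/4
a_2 = 4: 38/17

38/17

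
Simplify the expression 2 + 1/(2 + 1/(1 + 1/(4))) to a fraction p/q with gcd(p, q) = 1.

Start with 4.
1 + 1/(4/1) = 1 + 1/4 = 5/4
2 + 1/(5/4) = 2 + 4/5 = 14/5
2 + 1/(14/5) = 2 + 5/14 = 33/14

33/14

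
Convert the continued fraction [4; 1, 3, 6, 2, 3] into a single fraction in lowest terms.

a_0 = 4: 4/1
a_1 = 1: 5/1
a_2 = 3: 19/4
a_3 = 6: 119/25
a_4 = 2: 257/54
a_5 = 3: 890/187

890/187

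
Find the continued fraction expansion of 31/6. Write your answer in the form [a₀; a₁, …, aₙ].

[5; 6]

31 ÷ 6 → quotient 5, remainder 1
6 ÷ 1 → quotient 6, remainder 0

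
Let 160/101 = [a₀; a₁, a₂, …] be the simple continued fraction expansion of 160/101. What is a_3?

2

⌊160/101⌋ = 1, remainder 59
⌊101/59⌋ = 1, remainder 42
⌊59/42⌋ = 1, remainder 17
⌊42/17⌋ = 2, remainder 8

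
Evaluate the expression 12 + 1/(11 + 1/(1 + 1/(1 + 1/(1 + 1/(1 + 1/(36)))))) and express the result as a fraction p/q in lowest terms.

a_0 = 12: 12/1
a_1 = 11: 133/11
a_2 = 1: 145/12
a_3 = 1: 278/23
a_4 = 1: 423/35
a_5 = 1: 701/58
a_6 = 36: 25659/2123

25659/2123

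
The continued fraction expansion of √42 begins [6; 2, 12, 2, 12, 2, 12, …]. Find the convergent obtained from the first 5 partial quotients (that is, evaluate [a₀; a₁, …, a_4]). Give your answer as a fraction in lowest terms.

a_0 = 6: 6/1
a_1 = 2: 13/2
a_2 = 12: 162/25
a_3 = 2: 337/52
a_4 = 12: 4206/649

4206/649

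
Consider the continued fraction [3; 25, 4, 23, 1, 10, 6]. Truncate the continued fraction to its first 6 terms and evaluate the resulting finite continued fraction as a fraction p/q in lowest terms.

a_0 = 3: 3/1
a_1 = 25: 76/25
a_2 = 4: 307/101
a_3 = 23: 7137/2348
a_4 = 1: 7444/2449
a_5 = 10: 81577/26838

81577/26838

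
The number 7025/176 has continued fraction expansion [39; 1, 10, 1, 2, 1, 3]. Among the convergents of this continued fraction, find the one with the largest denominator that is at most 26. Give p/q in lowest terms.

a_0 = 39: 39/1  (≤ bound)
a_1 = 1: 40/1  (≤ bound)
a_2 = 10: 439/11  (≤ bound)
a_3 = 1: 479/12  (≤ bound)
a_4 = 2: 1397/35  (> 26, stop)

479/12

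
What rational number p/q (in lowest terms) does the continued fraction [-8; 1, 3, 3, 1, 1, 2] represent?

-557/77

Start with 2.
1 + 1/(2/1) = 1 + 1/2 = 3/2
1 + 1/(3/2) = 1 + 2/3 = 5/3
3 + 1/(5/3) = 3 + 3/5 = 18/5
3 + 1/(18/5) = 3 + 5/18 = 59/18
1 + 1/(59/18) = 1 + 18/59 = 77/59
-8 + 1/(77/59) = -8 + 59/77 = -557/77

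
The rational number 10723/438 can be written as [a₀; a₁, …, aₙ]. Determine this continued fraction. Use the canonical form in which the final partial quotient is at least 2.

Run the Euclidean algorithm, recording each quotient:
10723 = 24·438 + 211, so a_0 = 24
438 = 2·211 + 16, so a_1 = 2
211 = 13·16 + 3, so a_2 = 13
16 = 5·3 + 1, so a_3 = 5
3 = 3·1 + 0, so a_4 = 3

[24; 2, 13, 5, 3]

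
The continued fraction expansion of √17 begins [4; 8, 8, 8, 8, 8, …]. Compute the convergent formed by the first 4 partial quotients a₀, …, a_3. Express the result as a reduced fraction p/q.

Use the convergent recurrence hₖ = aₖ·hₖ₋₁ + hₖ₋₂ (and likewise for the denominators kₖ):
a_0 = 4: 4/1
a_1 = 8: 33/8
a_2 = 8: 268/65
a_3 = 8: 2177/528

2177/528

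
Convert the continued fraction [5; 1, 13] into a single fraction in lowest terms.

a_0 = 5: 5/1
a_1 = 1: 6/1
a_2 = 13: 83/14

83/14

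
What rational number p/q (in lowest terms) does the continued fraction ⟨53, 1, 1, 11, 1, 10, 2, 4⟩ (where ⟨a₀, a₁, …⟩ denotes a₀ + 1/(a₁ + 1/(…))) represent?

Collapse the nested fraction from the inside out:
Start with 4.
2 + 1/(4/1) = 2 + 1/4 = 9/4
10 + 1/(9/4) = 10 + 4/9 = 94/9
1 + 1/(94/9) = 1 + 9/94 = 103/94
11 + 1/(103/94) = 11 + 94/103 = 1227/103
1 + 1/(1227/103) = 1 + 103/1227 = 1330/1227
1 + 1/(1330/1227) = 1 + 1227/1330 = 2557/1330
53 + 1/(2557/1330) = 53 + 1330/2557 = 136851/2557

136851/2557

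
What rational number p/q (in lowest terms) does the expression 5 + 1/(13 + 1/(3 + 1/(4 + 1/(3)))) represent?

2837/559

a_0 = 5: 5/1
a_1 = 13: 66/13
a_2 = 3: 203/40
a_3 = 4: 878/173
a_4 = 3: 2837/559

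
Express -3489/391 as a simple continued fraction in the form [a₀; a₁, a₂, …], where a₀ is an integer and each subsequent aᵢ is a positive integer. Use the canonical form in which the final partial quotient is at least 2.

⌊-3489/391⌋ = -9, remainder 30
⌊391/30⌋ = 13, remainder 1
⌊30/1⌋ = 30, remainder 0

[-9; 13, 30]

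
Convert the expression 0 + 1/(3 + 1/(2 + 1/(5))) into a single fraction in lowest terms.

Use the convergent recurrence hₖ = aₖ·hₖ₋₁ + hₖ₋₂ (and likewise for the denominators kₖ):
a_0 = 0: 0/1
a_1 = 3: 1/3
a_2 = 2: 2/7
a_3 = 5: 11/38

11/38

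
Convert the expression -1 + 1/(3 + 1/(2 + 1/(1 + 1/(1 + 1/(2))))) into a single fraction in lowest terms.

Starting at the tail and folding back:
Start with 2.
1 + 1/(2/1) = 1 + 1/2 = 3/2
1 + 1/(3/2) = 1 + 2/3 = 5/3
2 + 1/(5/3) = 2 + 3/5 = 13/5
3 + 1/(13/5) = 3 + 5/13 = 44/13
-1 + 1/(44/13) = -1 + 13/44 = -31/44

-31/44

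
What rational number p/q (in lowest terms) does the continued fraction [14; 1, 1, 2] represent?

Build up convergents one term at a time:
a_0 = 14: 14/1
a_1 = 1: 15/1
a_2 = 1: 29/2
a_3 = 2: 73/5

73/5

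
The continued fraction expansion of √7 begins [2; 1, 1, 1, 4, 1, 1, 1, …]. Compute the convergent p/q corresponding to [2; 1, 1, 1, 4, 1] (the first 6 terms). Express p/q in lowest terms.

a_0 = 2: 2/1
a_1 = 1: 3/1
a_2 = 1: 5/2
a_3 = 1: 8/3
a_4 = 4: 37/14
a_5 = 1: 45/17

45/17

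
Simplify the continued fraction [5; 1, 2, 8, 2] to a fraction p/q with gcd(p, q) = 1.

301/53

Start with 2.
8 + 1/(2/1) = 8 + 1/2 = 17/2
2 + 1/(17/2) = 2 + 2/17 = 36/17
1 + 1/(36/17) = 1 + 17/36 = 53/36
5 + 1/(53/36) = 5 + 36/53 = 301/53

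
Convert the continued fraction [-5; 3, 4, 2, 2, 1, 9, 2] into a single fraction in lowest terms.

a_0 = -5: -5/1
a_1 = 3: -14/3
a_2 = 4: -61/13
a_3 = 2: -136/29
a_4 = 2: -333/71
a_5 = 1: -469/100
a_6 = 9: -4554/971
a_7 = 2: -9577/2042

-9577/2042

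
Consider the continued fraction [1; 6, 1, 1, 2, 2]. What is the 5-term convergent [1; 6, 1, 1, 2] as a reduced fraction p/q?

38/33

Collapse the nested fraction from the inside out:
Start with 2.
1 + 1/(2/1) = 1 + 1/2 = 3/2
1 + 1/(3/2) = 1 + 2/3 = 5/3
6 + 1/(5/3) = 6 + 3/5 = 33/5
1 + 1/(33/5) = 1 + 5/33 = 38/33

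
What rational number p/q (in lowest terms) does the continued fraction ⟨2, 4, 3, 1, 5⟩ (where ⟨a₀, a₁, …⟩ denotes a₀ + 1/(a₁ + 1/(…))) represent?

219/98

a_0 = 2: 2/1
a_1 = 4: 9/4
a_2 = 3: 29/13
a_3 = 1: 38/17
a_4 = 5: 219/98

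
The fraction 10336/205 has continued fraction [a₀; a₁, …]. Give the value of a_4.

1

Apply division with remainder until the remainder is 0:
⌊10336/205⌋ = 50, remainder 86
⌊205/86⌋ = 2, remainder 33
⌊86/33⌋ = 2, remainder 20
⌊33/20⌋ = 1, remainder 13
⌊20/13⌋ = 1, remainder 7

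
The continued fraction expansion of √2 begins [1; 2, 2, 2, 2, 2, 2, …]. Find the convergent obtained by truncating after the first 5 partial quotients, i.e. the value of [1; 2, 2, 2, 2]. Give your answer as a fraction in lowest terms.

Starting at the tail and folding back:
Start with 2.
2 + 1/(2/1) = 2 + 1/2 = 5/2
2 + 1/(5/2) = 2 + 2/5 = 12/5
2 + 1/(12/5) = 2 + 5/12 = 29/12
1 + 1/(29/12) = 1 + 12/29 = 41/29

41/29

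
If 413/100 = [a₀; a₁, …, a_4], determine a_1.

⌊413/100⌋ = 4, remainder 13
⌊100/13⌋ = 7, remainder 9

7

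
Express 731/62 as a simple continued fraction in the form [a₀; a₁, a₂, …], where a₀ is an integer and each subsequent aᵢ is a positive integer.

[11; 1, 3, 1, 3, 3]

731 ÷ 62 → quotient 11, remainder 49
62 ÷ 49 → quotient 1, remainder 13
49 ÷ 13 → quotient 3, remainder 10
13 ÷ 10 → quotient 1, remainder 3
10 ÷ 3 → quotient 3, remainder 1
3 ÷ 1 → quotient 3, remainder 0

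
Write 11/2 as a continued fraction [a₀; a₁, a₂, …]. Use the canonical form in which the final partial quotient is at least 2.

[5; 2]

11 = 5·2 + 1, so a_0 = 5
2 = 2·1 + 0, so a_1 = 2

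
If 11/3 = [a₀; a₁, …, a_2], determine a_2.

2

Run the Euclidean algorithm, recording each quotient:
11 ÷ 3 → quotient 3, remainder 2
3 ÷ 2 → quotient 1, remainder 1
2 ÷ 1 → quotient 2, remainder 0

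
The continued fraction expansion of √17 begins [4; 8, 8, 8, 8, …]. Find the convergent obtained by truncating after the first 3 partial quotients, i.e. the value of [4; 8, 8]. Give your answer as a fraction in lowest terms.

Use the convergent recurrence hₖ = aₖ·hₖ₋₁ + hₖ₋₂ (and likewise for the denominators kₖ):
a_0 = 4: 4/1
a_1 = 8: 33/8
a_2 = 8: 268/65

268/65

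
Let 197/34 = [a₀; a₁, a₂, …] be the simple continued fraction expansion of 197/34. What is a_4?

Apply division with remainder until the remainder is 0:
197 = 5·34 + 27, so a_0 = 5
34 = 1·27 + 7, so a_1 = 1
27 = 3·7 + 6, so a_2 = 3
7 = 1·6 + 1, so a_3 = 1
6 = 6·1 + 0, so a_4 = 6

6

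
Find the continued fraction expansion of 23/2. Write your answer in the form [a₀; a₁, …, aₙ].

⌊23/2⌋ = 11, remainder 1
⌊2/1⌋ = 2, remainder 0

[11; 2]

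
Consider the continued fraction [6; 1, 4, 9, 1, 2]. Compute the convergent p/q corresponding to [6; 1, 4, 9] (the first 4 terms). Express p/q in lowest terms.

a_0 = 6: 6/1
a_1 = 1: 7/1
a_2 = 4: 34/5
a_3 = 9: 313/46

313/46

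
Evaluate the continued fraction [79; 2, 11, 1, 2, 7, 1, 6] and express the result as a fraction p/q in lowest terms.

Build up convergents one term at a time:
a_0 = 79: 79/1
a_1 = 2: 159/2
a_2 = 11: 1828/23
a_3 = 1: 1987/25
a_4 = 2: 5802/73
a_5 = 7: 42601/536
a_6 = 1: 48403/609
a_7 = 6: 333019/4190

333019/4190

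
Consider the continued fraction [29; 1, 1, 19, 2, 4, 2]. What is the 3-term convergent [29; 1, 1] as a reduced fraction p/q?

Build up convergents one term at a time:
a_0 = 29: 29/1
a_1 = 1: 30/1
a_2 = 1: 59/2

59/2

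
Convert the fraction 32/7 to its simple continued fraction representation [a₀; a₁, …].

[4; 1, 1, 3]

Apply division with remainder until the remainder is 0:
32 = 4·7 + 4, so a_0 = 4
7 = 1·4 + 3, so a_1 = 1
4 = 1·3 + 1, so a_2 = 1
3 = 3·1 + 0, so a_3 = 3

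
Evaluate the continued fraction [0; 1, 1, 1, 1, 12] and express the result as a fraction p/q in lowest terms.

Start with 12.
1 + 1/(12/1) = 1 + 1/12 = 13/12
1 + 1/(13/12) = 1 + 12/13 = 25/13
1 + 1/(25/13) = 1 + 13/25 = 38/25
1 + 1/(38/25) = 1 + 25/38 = 63/38
0 + 1/(63/38) = 0 + 38/63 = 38/63

38/63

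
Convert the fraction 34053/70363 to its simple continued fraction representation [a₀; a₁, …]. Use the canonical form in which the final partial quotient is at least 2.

⌊34053/70363⌋ = 0, remainder 34053
⌊70363/34053⌋ = 2, remainder 2257
⌊34053/2257⌋ = 15, remainder 198
⌊2257/198⌋ = 11, remainder 79
⌊198/79⌋ = 2, remainder 40
⌊79/40⌋ = 1, remainder 39
⌊40/39⌋ = 1, remainder 1
⌊39/1⌋ = 39, remainder 0

[0; 2, 15, 11, 2, 1, 1, 39]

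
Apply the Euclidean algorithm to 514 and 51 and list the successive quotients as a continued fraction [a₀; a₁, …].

⌊514/51⌋ = 10, remainder 4
⌊51/4⌋ = 12, remainder 3
⌊4/3⌋ = 1, remainder 1
⌊3/1⌋ = 3, remainder 0

[10; 12, 1, 3]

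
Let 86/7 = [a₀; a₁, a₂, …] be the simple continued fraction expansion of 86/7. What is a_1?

Apply division with remainder until the remainder is 0:
86 = 12·7 + 2, so a_0 = 12
7 = 3·2 + 1, so a_1 = 3

3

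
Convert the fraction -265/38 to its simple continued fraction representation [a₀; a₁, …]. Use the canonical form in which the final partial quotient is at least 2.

Apply division with remainder until the remainder is 0:
-265 = -7·38 + 1, so a_0 = -7
38 = 38·1 + 0, so a_1 = 38

[-7; 38]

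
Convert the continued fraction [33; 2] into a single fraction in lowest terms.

Build up convergents one term at a time:
a_0 = 33: 33/1
a_1 = 2: 67/2

67/2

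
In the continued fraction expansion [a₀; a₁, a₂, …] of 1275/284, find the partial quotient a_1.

1275 ÷ 284 → quotient 4, remainder 139
284 ÷ 139 → quotient 2, remainder 6

2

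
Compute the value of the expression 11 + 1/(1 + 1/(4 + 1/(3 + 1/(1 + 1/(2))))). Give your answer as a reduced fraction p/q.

685/58

a_0 = 11: 11/1
a_1 = 1: 12/1
a_2 = 4: 59/5
a_3 = 3: 189/16
a_4 = 1: 248/21
a_5 = 2: 685/58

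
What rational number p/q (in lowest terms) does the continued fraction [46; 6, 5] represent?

1431/31

Start with 5.
6 + 1/(5/1) = 6 + 1/5 = 31/5
46 + 1/(31/5) = 46 + 5/31 = 1431/31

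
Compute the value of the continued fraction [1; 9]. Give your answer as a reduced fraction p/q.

Compute successive convergents:
a_0 = 1: 1/1
a_1 = 9: 10/9

10/9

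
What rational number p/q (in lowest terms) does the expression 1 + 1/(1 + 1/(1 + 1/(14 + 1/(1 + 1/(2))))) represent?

Compute successive convergents:
a_0 = 1: 1/1
a_1 = 1: 2/1
a_2 = 1: 3/2
a_3 = 14: 44/29
a_4 = 1: 47/31
a_5 = 2: 138/91

138/91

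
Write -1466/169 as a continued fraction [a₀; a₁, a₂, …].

Run the Euclidean algorithm, recording each quotient:
-1466 = -9·169 + 55, so a_0 = -9
169 = 3·55 + 4, so a_1 = 3
55 = 13·4 + 3, so a_2 = 13
4 = 1·3 + 1, so a_3 = 1
3 = 3·1 + 0, so a_4 = 3

[-9; 3, 13, 1, 3]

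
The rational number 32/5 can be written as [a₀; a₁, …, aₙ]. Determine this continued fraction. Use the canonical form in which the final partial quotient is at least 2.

[6; 2, 2]

⌊32/5⌋ = 6, remainder 2
⌊5/2⌋ = 2, remainder 1
⌊2/1⌋ = 2, remainder 0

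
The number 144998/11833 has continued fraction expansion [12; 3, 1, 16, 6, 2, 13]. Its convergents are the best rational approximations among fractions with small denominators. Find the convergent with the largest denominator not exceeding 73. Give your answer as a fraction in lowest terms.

List convergents until the denominator exceeds the bound:
a_0 = 12: 12/1  (≤ bound)
a_1 = 3: 37/3  (≤ bound)
a_2 = 1: 49/4  (≤ bound)
a_3 = 16: 821/67  (≤ bound)
a_4 = 6: 4975/406  (> 73, stop)

821/67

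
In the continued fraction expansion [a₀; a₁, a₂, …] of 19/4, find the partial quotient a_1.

19 = 4·4 + 3, so a_0 = 4
4 = 1·3 + 1, so a_1 = 1

1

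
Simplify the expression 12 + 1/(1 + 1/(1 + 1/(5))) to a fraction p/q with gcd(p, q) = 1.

a_0 = 12: 12/1
a_1 = 1: 13/1
a_2 = 1: 25/2
a_3 = 5: 138/11

138/11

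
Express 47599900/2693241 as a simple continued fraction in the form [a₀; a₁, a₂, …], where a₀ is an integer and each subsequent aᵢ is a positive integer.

Apply division with remainder until the remainder is 0:
47599900 = 17·2693241 + 1814803, so a_0 = 17
2693241 = 1·1814803 + 878438, so a_1 = 1
1814803 = 2·878438 + 57927, so a_2 = 2
878438 = 15·57927 + 9533, so a_3 = 15
57927 = 6·9533 + 729, so a_4 = 6
9533 = 13·729 + 56, so a_5 = 13
729 = 13·56 + 1, so a_6 = 13
56 = 56·1 + 0, so a_7 = 56

[17; 1, 2, 15, 6, 13, 13, 56]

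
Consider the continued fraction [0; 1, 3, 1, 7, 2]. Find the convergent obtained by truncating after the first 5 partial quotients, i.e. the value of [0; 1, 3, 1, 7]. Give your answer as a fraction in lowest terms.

Collapse the nested fraction from the inside out:
Start with 7.
1 + 1/(7/1) = 1 + 1/7 = 8/7
3 + 1/(8/7) = 3 + 7/8 = 31/8
1 + 1/(31/8) = 1 + 8/31 = 39/31
0 + 1/(39/31) = 0 + 31/39 = 31/39

31/39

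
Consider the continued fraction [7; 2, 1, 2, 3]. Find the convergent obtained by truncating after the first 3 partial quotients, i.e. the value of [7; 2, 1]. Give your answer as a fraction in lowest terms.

22/3

Start with 1.
2 + 1/(1/1) = 2 + 1/1 = 3/1
7 + 1/(3/1) = 7 + 1/3 = 22/3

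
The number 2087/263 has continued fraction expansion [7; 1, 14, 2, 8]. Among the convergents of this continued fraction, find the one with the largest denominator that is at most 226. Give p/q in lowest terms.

a_0 = 7: 7/1  (≤ bound)
a_1 = 1: 8/1  (≤ bound)
a_2 = 14: 119/15  (≤ bound)
a_3 = 2: 246/31  (≤ bound)
a_4 = 8: 2087/263  (> 226, stop)

246/31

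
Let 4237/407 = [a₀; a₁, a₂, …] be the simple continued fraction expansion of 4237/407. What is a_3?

Run the Euclidean algorithm, recording each quotient:
4237 ÷ 407 → quotient 10, remainder 167
407 ÷ 167 → quotient 2, remainder 73
167 ÷ 73 → quotient 2, remainder 21
73 ÷ 21 → quotient 3, remainder 10

3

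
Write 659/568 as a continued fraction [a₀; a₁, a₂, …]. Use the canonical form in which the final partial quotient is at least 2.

⌊659/568⌋ = 1, remainder 91
⌊568/91⌋ = 6, remainder 22
⌊91/22⌋ = 4, remainder 3
⌊22/3⌋ = 7, remainder 1
⌊3/1⌋ = 3, remainder 0

[1; 6, 4, 7, 3]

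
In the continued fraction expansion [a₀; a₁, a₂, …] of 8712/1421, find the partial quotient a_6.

2

Apply division with remainder until the remainder is 0:
8712 ÷ 1421 → quotient 6, remainder 186
1421 ÷ 186 → quotient 7, remainder 119
186 ÷ 119 → quotient 1, remainder 67
119 ÷ 67 → quotient 1, remainder 52
67 ÷ 52 → quotient 1, remainder 15
52 ÷ 15 → quotient 3, remainder 7
15 ÷ 7 → quotient 2, remainder 1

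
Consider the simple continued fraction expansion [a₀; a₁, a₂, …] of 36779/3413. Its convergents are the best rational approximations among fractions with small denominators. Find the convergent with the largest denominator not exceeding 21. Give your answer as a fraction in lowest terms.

97/9

List convergents until the denominator exceeds the bound:
a_0 = 10: 10/1  (≤ bound)
a_1 = 1: 11/1  (≤ bound)
a_2 = 3: 43/4  (≤ bound)
a_3 = 2: 97/9  (≤ bound)
a_4 = 7: 722/67  (> 21, stop)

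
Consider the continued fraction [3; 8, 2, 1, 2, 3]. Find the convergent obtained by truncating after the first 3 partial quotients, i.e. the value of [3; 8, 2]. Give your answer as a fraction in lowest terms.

Starting at the tail and folding back:
Start with 2.
8 + 1/(2/1) = 8 + 1/2 = 17/2
3 + 1/(17/2) = 3 + 2/17 = 53/17

53/17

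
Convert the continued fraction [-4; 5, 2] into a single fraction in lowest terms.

Work from the innermost term outward:
Start with 2.
5 + 1/(2/1) = 5 + 1/2 = 11/2
-4 + 1/(11/2) = -4 + 2/11 = -42/11

-42/11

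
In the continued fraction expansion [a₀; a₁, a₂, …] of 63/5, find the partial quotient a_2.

1

⌊63/5⌋ = 12, remainder 3
⌊5/3⌋ = 1, remainder 2
⌊3/2⌋ = 1, remainder 1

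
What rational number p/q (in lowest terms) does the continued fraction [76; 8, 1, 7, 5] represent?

Start with 5.
7 + 1/(5/1) = 7 + 1/5 = 36/5
1 + 1/(36/5) = 1 + 5/36 = 41/36
8 + 1/(41/36) = 8 + 36/41 = 364/41
76 + 1/(364/41) = 76 + 41/364 = 27705/364

27705/364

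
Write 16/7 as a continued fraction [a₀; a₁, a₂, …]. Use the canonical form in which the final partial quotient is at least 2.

[2; 3, 2]

Repeatedly divide and take the remainder:
16 ÷ 7 → quotient 2, remainder 2
7 ÷ 2 → quotient 3, remainder 1
2 ÷ 1 → quotient 2, remainder 0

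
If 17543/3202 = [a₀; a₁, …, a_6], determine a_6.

12

Apply division with remainder until the remainder is 0:
⌊17543/3202⌋ = 5, remainder 1533
⌊3202/1533⌋ = 2, remainder 136
⌊1533/136⌋ = 11, remainder 37
⌊136/37⌋ = 3, remainder 25
⌊37/25⌋ = 1, remainder 12
⌊25/12⌋ = 2, remainder 1
⌊12/1⌋ = 12, remainder 0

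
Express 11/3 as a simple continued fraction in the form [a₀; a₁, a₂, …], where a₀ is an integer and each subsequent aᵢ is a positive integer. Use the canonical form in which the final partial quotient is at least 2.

[3; 1, 2]

11 ÷ 3 → quotient 3, remainder 2
3 ÷ 2 → quotient 1, remainder 1
2 ÷ 1 → quotient 2, remainder 0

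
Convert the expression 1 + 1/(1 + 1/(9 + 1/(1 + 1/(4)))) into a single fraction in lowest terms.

Build up convergents one term at a time:
a_0 = 1: 1/1
a_1 = 1: 2/1
a_2 = 9: 19/10
a_3 = 1: 21/11
a_4 = 4: 103/54

103/54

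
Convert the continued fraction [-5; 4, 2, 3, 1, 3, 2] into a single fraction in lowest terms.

-1633/342

Start with 2.
3 + 1/(2/1) = 3 + 1/2 = 7/2
1 + 1/(7/2) = 1 + 2/7 = 9/7
3 + 1/(9/7) = 3 + 7/9 = 34/9
2 + 1/(34/9) = 2 + 9/34 = 77/34
4 + 1/(77/34) = 4 + 34/77 = 342/77
-5 + 1/(342/77) = -5 + 77/342 = -1633/342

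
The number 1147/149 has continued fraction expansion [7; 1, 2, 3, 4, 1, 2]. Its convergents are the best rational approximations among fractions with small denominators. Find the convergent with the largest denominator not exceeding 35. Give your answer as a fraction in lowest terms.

List convergents until the denominator exceeds the bound:
a_0 = 7: 7/1  (≤ bound)
a_1 = 1: 8/1  (≤ bound)
a_2 = 2: 23/3  (≤ bound)
a_3 = 3: 77/10  (≤ bound)
a_4 = 4: 331/43  (> 35, stop)

77/10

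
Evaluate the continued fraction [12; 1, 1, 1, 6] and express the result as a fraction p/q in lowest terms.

Starting at the tail and folding back:
Start with 6.
1 + 1/(6/1) = 1 + 1/6 = 7/6
1 + 1/(7/6) = 1 + 6/7 = 13/7
1 + 1/(13/7) = 1 + 7/13 = 20/13
12 + 1/(20/13) = 12 + 13/20 = 253/20

253/20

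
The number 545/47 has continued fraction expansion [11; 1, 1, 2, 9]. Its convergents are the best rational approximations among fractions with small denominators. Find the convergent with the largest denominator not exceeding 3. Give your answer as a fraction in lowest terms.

23/2

a_0 = 11: 11/1  (≤ bound)
a_1 = 1: 12/1  (≤ bound)
a_2 = 1: 23/2  (≤ bound)
a_3 = 2: 58/5  (> 3, stop)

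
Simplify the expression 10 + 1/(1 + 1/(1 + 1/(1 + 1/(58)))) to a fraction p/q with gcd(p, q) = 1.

1877/176

Build up convergents one term at a time:
a_0 = 10: 10/1
a_1 = 1: 11/1
a_2 = 1: 21/2
a_3 = 1: 32/3
a_4 = 58: 1877/176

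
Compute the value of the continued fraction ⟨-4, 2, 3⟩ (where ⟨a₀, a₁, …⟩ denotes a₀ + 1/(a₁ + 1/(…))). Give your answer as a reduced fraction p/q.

-25/7

Work from the innermost term outward:
Start with 3.
2 + 1/(3/1) = 2 + 1/3 = 7/3
-4 + 1/(7/3) = -4 + 3/7 = -25/7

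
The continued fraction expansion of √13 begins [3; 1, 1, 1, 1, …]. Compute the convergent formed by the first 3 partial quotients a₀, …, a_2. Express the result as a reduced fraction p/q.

Collapse the nested fraction from the inside out:
Start with 1.
1 + 1/(1/1) = 1 + 1/1 = 2/1
3 + 1/(2/1) = 3 + 1/2 = 7/2

7/2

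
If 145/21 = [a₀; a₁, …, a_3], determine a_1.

145 = 6·21 + 19, so a_0 = 6
21 = 1·19 + 2, so a_1 = 1

1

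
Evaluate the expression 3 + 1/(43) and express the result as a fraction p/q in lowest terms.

130/43

a_0 = 3: 3/1
a_1 = 43: 130/43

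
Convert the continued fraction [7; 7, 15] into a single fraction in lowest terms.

757/106

Compute successive convergents:
a_0 = 7: 7/1
a_1 = 7: 50/7
a_2 = 15: 757/106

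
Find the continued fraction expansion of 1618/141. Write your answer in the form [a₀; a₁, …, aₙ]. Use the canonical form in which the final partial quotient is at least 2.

1618 ÷ 141 → quotient 11, remainder 67
141 ÷ 67 → quotient 2, remainder 7
67 ÷ 7 → quotient 9, remainder 4
7 ÷ 4 → quotient 1, remainder 3
4 ÷ 3 → quotient 1, remainder 1
3 ÷ 1 → quotient 3, remainder 0

[11; 2, 9, 1, 1, 3]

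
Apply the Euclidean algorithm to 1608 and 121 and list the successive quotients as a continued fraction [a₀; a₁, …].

[13; 3, 2, 5, 3]

1608 = 13·121 + 35, so a_0 = 13
121 = 3·35 + 16, so a_1 = 3
35 = 2·16 + 3, so a_2 = 2
16 = 5·3 + 1, so a_3 = 5
3 = 3·1 + 0, so a_4 = 3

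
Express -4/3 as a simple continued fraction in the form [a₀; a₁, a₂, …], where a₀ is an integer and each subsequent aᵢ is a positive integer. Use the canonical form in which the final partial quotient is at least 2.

[-2; 1, 2]

⌊-4/3⌋ = -2, remainder 2
⌊3/2⌋ = 1, remainder 1
⌊2/1⌋ = 2, remainder 0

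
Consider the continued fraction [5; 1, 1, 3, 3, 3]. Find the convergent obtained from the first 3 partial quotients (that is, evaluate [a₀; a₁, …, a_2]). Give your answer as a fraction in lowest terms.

Build up convergents one term at a time:
a_0 = 5: 5/1
a_1 = 1: 6/1
a_2 = 1: 11/2

11/2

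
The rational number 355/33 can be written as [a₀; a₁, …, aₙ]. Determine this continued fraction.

355 = 10·33 + 25, so a_0 = 10
33 = 1·25 + 8, so a_1 = 1
25 = 3·8 + 1, so a_2 = 3
8 = 8·1 + 0, so a_3 = 8

[10; 1, 3, 8]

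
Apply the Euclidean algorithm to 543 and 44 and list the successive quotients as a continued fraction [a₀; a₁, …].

[12; 2, 1, 14]

543 = 12·44 + 15, so a_0 = 12
44 = 2·15 + 14, so a_1 = 2
15 = 1·14 + 1, so a_2 = 1
14 = 14·1 + 0, so a_3 = 14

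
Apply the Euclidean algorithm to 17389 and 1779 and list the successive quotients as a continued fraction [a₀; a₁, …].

⌊17389/1779⌋ = 9, remainder 1378
⌊1779/1378⌋ = 1, remainder 401
⌊1378/401⌋ = 3, remainder 175
⌊401/175⌋ = 2, remainder 51
⌊175/51⌋ = 3, remainder 22
⌊51/22⌋ = 2, remainder 7
⌊22/7⌋ = 3, remainder 1
⌊7/1⌋ = 7, remainder 0

[9; 1, 3, 2, 3, 2, 3, 7]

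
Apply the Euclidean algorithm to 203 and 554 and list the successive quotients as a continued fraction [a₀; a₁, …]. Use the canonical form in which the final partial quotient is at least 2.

[0; 2, 1, 2, 1, 2, 4, 4]

Run the Euclidean algorithm, recording each quotient:
⌊203/554⌋ = 0, remainder 203
⌊554/203⌋ = 2, remainder 148
⌊203/148⌋ = 1, remainder 55
⌊148/55⌋ = 2, remainder 38
⌊55/38⌋ = 1, remainder 17
⌊38/17⌋ = 2, remainder 4
⌊17/4⌋ = 4, remainder 1
⌊4/1⌋ = 4, remainder 0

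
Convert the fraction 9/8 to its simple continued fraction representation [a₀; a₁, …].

[1; 8]

Apply division with remainder until the remainder is 0:
9 = 1·8 + 1, so a_0 = 1
8 = 8·1 + 0, so a_1 = 8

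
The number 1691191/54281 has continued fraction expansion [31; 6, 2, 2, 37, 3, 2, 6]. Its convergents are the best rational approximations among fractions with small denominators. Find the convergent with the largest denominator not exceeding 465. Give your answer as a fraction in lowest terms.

997/32

List convergents until the denominator exceeds the bound:
a_0 = 31: 31/1  (≤ bound)
a_1 = 6: 187/6  (≤ bound)
a_2 = 2: 405/13  (≤ bound)
a_3 = 2: 997/32  (≤ bound)
a_4 = 37: 37294/1197  (> 465, stop)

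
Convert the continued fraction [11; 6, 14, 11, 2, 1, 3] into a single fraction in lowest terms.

Start with 3.
1 + 1/(3/1) = 1 + 1/3 = 4/3
2 + 1/(4/3) = 2 + 3/4 = 11/4
11 + 1/(11/4) = 11 + 4/11 = 125/11
14 + 1/(125/11) = 14 + 11/125 = 1761/125
6 + 1/(1761/125) = 6 + 125/1761 = 10691/1761
11 + 1/(10691/1761) = 11 + 1761/10691 = 119362/10691

119362/10691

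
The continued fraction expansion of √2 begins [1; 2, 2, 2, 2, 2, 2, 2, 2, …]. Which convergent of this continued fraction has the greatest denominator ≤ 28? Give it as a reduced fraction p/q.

List convergents until the denominator exceeds the bound:
a_0 = 1: 1/1  (≤ bound)
a_1 = 2: 3/2  (≤ bound)
a_2 = 2: 7/5  (≤ bound)
a_3 = 2: 17/12  (≤ bound)
a_4 = 2: 41/29  (> 28, stop)

17/12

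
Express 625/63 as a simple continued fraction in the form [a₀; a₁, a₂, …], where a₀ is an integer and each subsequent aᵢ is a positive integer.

⌊625/63⌋ = 9, remainder 58
⌊63/58⌋ = 1, remainder 5
⌊58/5⌋ = 11, remainder 3
⌊5/3⌋ = 1, remainder 2
⌊3/2⌋ = 1, remainder 1
⌊2/1⌋ = 2, remainder 0

[9; 1, 11, 1, 1, 2]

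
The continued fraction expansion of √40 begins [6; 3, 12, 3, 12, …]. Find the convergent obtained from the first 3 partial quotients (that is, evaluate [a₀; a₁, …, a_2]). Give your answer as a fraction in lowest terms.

234/37

a_0 = 6: 6/1
a_1 = 3: 19/3
a_2 = 12: 234/37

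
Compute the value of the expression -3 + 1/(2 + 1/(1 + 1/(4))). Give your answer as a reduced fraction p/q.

Compute successive convergents:
a_0 = -3: -3/1
a_1 = 2: -5/2
a_2 = 1: -8/3
a_3 = 4: -37/14

-37/14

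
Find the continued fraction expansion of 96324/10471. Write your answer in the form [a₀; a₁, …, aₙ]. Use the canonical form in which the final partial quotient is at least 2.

Apply division with remainder until the remainder is 0:
⌊96324/10471⌋ = 9, remainder 2085
⌊10471/2085⌋ = 5, remainder 46
⌊2085/46⌋ = 45, remainder 15
⌊46/15⌋ = 3, remainder 1
⌊15/1⌋ = 15, remainder 0

[9; 5, 45, 3, 15]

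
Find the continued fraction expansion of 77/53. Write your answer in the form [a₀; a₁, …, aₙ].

77 = 1·53 + 24, so a_0 = 1
53 = 2·24 + 5, so a_1 = 2
24 = 4·5 + 4, so a_2 = 4
5 = 1·4 + 1, so a_3 = 1
4 = 4·1 + 0, so a_4 = 4

[1; 2, 4, 1, 4]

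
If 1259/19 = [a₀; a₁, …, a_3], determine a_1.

1259 = 66·19 + 5, so a_0 = 66
19 = 3·5 + 4, so a_1 = 3

3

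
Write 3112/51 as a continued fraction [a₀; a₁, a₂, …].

[61; 51]

3112 ÷ 51 → quotient 61, remainder 1
51 ÷ 1 → quotient 51, remainder 0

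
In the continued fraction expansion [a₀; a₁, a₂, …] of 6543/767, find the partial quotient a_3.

7

⌊6543/767⌋ = 8, remainder 407
⌊767/407⌋ = 1, remainder 360
⌊407/360⌋ = 1, remainder 47
⌊360/47⌋ = 7, remainder 31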